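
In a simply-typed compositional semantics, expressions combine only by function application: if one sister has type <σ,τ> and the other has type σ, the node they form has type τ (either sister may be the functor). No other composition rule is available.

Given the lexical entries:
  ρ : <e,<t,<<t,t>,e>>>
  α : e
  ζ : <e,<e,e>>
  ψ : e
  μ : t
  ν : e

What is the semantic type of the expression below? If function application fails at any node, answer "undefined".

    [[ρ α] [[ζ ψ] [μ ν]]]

undefined

At [ρ α], ρ : <e,<t,<<t,t>,e>>> takes α : e, giving <t,<<t,t>,e>>.
At [ζ ψ], ζ : <e,<e,e>> takes ψ : e, giving <e,e>.
At [μ ν]: neither t nor e can take the other as argument; the node is ill-typed.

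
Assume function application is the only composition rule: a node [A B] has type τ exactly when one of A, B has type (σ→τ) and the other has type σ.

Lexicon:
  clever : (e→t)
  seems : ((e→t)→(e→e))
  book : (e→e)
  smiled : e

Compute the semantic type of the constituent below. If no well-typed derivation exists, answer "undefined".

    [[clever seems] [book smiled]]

e

[clever seems]: functor seems : ((e→t)→(e→e)), argument clever : (e→t); result (e→e).
[book smiled]: functor book : (e→e), argument smiled : e; result e.
[[clever seems] [book smiled]]: functor [clever seems] : (e→e), argument [book smiled] : e; result e.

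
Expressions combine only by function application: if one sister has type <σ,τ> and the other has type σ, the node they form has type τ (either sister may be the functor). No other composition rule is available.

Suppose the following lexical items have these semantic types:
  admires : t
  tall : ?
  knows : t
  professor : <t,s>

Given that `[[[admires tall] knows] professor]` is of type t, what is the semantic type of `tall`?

<t,<t,<<t,s>,t>>>

At [[[admires tall] knows] professor] (required: t): professor is <t,s>, which is not a function with range t; hence [[admires tall] knows] is the functor — type <<t,s>,t>.
At [[admires tall] knows] (required: <<t,s>,t>): knows is t, which is not a function with range <<t,s>,t>; hence [admires tall] is the functor — type <t,<<t,s>,t>>.
At [admires tall] (required: <t,<<t,s>,t>>): admires is t, which is not a function with range <t,<<t,s>,t>>; hence tall is the functor — type <t,<t,<<t,s>,t>>>.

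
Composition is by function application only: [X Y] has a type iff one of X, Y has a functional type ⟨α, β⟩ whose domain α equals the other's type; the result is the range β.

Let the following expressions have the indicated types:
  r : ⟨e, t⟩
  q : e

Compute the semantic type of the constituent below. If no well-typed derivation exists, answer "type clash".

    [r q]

t

[r q]: ⟨e, t⟩ applied to e yields t.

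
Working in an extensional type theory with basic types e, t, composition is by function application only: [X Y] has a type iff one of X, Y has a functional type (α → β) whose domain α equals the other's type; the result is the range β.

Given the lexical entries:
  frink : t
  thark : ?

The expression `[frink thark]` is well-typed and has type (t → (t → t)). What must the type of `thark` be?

(t → (t → (t → t)))

[frink thark] is required to be (t → (t → t)). frink : t cannot yield (t → (t → t)) as functor, so thark : (t → (t → (t → t))).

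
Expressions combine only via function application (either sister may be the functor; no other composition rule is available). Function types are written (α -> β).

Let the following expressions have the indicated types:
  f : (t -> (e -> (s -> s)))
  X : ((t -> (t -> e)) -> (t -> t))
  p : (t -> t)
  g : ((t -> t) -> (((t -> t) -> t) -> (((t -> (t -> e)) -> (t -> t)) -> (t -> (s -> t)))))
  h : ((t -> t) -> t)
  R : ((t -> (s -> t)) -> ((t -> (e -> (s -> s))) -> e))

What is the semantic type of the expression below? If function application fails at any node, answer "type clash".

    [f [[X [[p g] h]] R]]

At [p g], g : ((t -> t) -> (((t -> t) -> t) -> (((t -> (t -> e)) -> (t -> t)) -> (t -> (s -> t))))) takes p : (t -> t), giving (((t -> t) -> t) -> (((t -> (t -> e)) -> (t -> t)) -> (t -> (s -> t)))).
At [[p g] h], [p g] : (((t -> t) -> t) -> (((t -> (t -> e)) -> (t -> t)) -> (t -> (s -> t)))) takes h : ((t -> t) -> t), giving (((t -> (t -> e)) -> (t -> t)) -> (t -> (s -> t))).
At [X [[p g] h]], [[p g] h] : (((t -> (t -> e)) -> (t -> t)) -> (t -> (s -> t))) takes X : ((t -> (t -> e)) -> (t -> t)), giving (t -> (s -> t)).
At [[X [[p g] h]] R], R : ((t -> (s -> t)) -> ((t -> (e -> (s -> s))) -> e)) takes [X [[p g] h]] : (t -> (s -> t)), giving ((t -> (e -> (s -> s))) -> e).
At [f [[X [[p g] h]] R]], [[X [[p g] h]] R] : ((t -> (e -> (s -> s))) -> e) takes f : (t -> (e -> (s -> s))), giving e.

e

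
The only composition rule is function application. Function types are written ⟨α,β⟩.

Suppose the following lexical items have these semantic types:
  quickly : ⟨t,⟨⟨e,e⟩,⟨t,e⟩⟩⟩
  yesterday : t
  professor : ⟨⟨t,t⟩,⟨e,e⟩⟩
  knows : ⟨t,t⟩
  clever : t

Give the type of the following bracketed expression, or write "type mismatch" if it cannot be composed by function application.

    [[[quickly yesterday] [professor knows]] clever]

[quickly yesterday]: ⟨t,⟨⟨e,e⟩,⟨t,e⟩⟩⟩ applied to t yields ⟨⟨e,e⟩,⟨t,e⟩⟩.
[professor knows]: ⟨⟨t,t⟩,⟨e,e⟩⟩ applied to ⟨t,t⟩ yields ⟨e,e⟩.
[[quickly yesterday] [professor knows]]: ⟨⟨e,e⟩,⟨t,e⟩⟩ applied to ⟨e,e⟩ yields ⟨t,e⟩.
[[[quickly yesterday] [professor knows]] clever]: ⟨t,e⟩ applied to t yields e.

e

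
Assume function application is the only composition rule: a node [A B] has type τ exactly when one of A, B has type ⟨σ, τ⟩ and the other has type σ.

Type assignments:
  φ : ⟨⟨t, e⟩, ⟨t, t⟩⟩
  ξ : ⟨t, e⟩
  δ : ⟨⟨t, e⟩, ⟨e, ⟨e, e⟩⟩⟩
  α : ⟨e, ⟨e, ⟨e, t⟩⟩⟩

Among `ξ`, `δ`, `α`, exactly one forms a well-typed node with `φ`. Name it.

ξ — combines: φ : ⟨⟨t, e⟩, ⟨t, t⟩⟩ takes ξ : ⟨t, e⟩ as argument, giving ⟨t, t⟩.
δ : ⟨⟨t, e⟩, ⟨e, ⟨e, e⟩⟩⟩ — does not combine with φ.
α : ⟨e, ⟨e, ⟨e, t⟩⟩⟩ — does not combine with φ.

ξ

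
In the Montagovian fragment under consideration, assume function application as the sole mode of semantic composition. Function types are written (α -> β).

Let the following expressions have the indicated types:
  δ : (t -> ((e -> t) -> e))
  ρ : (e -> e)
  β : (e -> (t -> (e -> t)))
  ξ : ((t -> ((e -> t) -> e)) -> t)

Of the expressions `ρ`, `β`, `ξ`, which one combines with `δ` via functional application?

ρ : (e -> e) — no; δ wants t, and ρ wants e.
β : (e -> (t -> (e -> t))) — no; δ wants t, and β wants e.
ξ — combines: ξ : ((t -> ((e -> t) -> e)) -> t) takes δ : (t -> ((e -> t) -> e)) as argument, giving t.

ξ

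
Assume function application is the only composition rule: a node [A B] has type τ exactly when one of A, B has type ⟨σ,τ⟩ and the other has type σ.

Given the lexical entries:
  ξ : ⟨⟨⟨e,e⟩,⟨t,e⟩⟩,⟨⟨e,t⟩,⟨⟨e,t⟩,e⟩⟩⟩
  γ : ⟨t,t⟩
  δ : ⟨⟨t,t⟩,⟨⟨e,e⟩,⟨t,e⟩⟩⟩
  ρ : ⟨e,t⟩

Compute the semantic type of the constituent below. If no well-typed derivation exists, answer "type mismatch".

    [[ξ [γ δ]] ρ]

At [γ δ], δ : ⟨⟨t,t⟩,⟨⟨e,e⟩,⟨t,e⟩⟩⟩ takes γ : ⟨t,t⟩, giving ⟨⟨e,e⟩,⟨t,e⟩⟩.
At [ξ [γ δ]], ξ : ⟨⟨⟨e,e⟩,⟨t,e⟩⟩,⟨⟨e,t⟩,⟨⟨e,t⟩,e⟩⟩⟩ takes [γ δ] : ⟨⟨e,e⟩,⟨t,e⟩⟩, giving ⟨⟨e,t⟩,⟨⟨e,t⟩,e⟩⟩.
At [[ξ [γ δ]] ρ], [ξ [γ δ]] : ⟨⟨e,t⟩,⟨⟨e,t⟩,e⟩⟩ takes ρ : ⟨e,t⟩, giving ⟨⟨e,t⟩,e⟩.

⟨⟨e,t⟩,e⟩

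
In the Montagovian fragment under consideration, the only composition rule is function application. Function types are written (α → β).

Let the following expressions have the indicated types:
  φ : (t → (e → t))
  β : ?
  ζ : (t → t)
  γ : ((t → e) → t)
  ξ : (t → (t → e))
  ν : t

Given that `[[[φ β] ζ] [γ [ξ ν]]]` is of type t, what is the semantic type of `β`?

At [[[φ β] ζ] [γ [ξ ν]]] (required: t): [γ [ξ ν]] is t, which is not a function with range t; hence [[φ β] ζ] is the functor — type (t → t).
At [[φ β] ζ] (required: (t → t)): ζ is (t → t), which is not a function with range (t → t); hence [φ β] is the functor — type ((t → t) → (t → t)).
At [φ β] (required: ((t → t) → (t → t))): φ is (t → (e → t)), which is not a function with range ((t → t) → (t → t)); hence β is the functor — type ((t → (e → t)) → ((t → t) → (t → t))).

((t → (e → t)) → ((t → t) → (t → t)))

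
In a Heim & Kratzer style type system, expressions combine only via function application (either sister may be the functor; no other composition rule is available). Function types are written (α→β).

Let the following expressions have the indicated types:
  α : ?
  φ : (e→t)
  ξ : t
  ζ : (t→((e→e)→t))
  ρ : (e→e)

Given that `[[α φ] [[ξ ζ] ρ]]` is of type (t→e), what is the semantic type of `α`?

[[α φ] [[ξ ζ] ρ]] is required to be (t→e). [[ξ ζ] ρ] : t cannot yield (t→e) as functor, so [α φ] : (t→(t→e)).
[α φ] is required to be (t→(t→e)). φ : (e→t) cannot yield (t→(t→e)) as functor, so α : ((e→t)→(t→(t→e))).

((e→t)→(t→(t→e)))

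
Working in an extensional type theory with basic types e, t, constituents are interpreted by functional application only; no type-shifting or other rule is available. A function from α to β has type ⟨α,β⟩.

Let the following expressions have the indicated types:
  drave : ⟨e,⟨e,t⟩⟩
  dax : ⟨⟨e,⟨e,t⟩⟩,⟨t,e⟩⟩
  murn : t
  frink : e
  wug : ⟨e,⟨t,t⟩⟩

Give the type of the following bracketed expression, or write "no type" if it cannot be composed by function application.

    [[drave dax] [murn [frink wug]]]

e

[drave dax]: ⟨⟨e,⟨e,t⟩⟩,⟨t,e⟩⟩ applied to ⟨e,⟨e,t⟩⟩ yields ⟨t,e⟩.
[frink wug]: ⟨e,⟨t,t⟩⟩ applied to e yields ⟨t,t⟩.
[murn [frink wug]]: ⟨t,t⟩ applied to t yields t.
[[drave dax] [murn [frink wug]]]: ⟨t,e⟩ applied to t yields e.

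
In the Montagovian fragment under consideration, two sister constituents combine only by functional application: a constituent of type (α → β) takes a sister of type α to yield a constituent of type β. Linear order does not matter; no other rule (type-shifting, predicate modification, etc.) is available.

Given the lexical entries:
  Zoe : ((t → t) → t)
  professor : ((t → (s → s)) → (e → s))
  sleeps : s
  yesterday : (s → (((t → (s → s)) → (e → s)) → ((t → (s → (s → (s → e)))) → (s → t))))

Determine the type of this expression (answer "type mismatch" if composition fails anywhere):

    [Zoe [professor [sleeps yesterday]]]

[sleeps yesterday]: functor yesterday : (s → (((t → (s → s)) → (e → s)) → ((t → (s → (s → (s → e)))) → (s → t)))), argument sleeps : s; result (((t → (s → s)) → (e → s)) → ((t → (s → (s → (s → e)))) → (s → t))).
[professor [sleeps yesterday]]: functor [sleeps yesterday] : (((t → (s → s)) → (e → s)) → ((t → (s → (s → (s → e)))) → (s → t))), argument professor : ((t → (s → s)) → (e → s)); result ((t → (s → (s → (s → e)))) → (s → t)).
[Zoe [professor [sleeps yesterday]]]: ((t → t) → t) with ((t → (s → (s → (s → e)))) → (s → t)) — neither is a function whose domain matches the other; composition fails here.

type mismatch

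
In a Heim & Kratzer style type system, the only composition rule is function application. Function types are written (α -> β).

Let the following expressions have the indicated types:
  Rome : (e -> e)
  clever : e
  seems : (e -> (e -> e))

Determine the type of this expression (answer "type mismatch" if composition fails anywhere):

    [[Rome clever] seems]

[Rome clever]: Rome is (e -> e), clever is e; result e.
[[Rome clever] seems]: seems is (e -> (e -> e)), [Rome clever] is e; result (e -> e).

(e -> e)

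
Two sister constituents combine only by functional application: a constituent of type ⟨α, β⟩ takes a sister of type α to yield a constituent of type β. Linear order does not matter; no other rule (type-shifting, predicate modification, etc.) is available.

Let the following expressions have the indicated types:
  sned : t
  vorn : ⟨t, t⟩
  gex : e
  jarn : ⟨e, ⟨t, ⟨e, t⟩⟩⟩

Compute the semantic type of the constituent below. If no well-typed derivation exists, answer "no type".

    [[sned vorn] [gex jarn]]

⟨e, t⟩

[sned vorn] — vorn of type ⟨t, t⟩ combines with sned of type t: type t.
[gex jarn] — jarn of type ⟨e, ⟨t, ⟨e, t⟩⟩⟩ combines with gex of type e: type ⟨t, ⟨e, t⟩⟩.
[[sned vorn] [gex jarn]] — [gex jarn] of type ⟨t, ⟨e, t⟩⟩ combines with [sned vorn] of type t: type ⟨e, t⟩.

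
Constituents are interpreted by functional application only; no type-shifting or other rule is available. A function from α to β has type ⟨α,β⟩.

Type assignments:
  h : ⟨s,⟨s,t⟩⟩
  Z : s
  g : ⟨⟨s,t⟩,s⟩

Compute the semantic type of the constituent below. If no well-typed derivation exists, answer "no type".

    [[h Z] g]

s

[h Z] — h of type ⟨s,⟨s,t⟩⟩ combines with Z of type s: type ⟨s,t⟩.
[[h Z] g] — g of type ⟨⟨s,t⟩,s⟩ combines with [h Z] of type ⟨s,t⟩: type s.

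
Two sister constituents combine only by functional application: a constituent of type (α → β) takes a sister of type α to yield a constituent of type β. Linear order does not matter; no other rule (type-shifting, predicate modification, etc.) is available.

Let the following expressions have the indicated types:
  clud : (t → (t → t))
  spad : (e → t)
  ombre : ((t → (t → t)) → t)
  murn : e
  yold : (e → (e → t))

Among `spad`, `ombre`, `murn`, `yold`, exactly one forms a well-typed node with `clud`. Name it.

ombre

spad : (e → t) — clud needs t; spad needs e; neither fits.
ombre — combines: ombre : ((t → (t → t)) → t) takes clud : (t → (t → t)) as argument, giving t.
murn : e — clud needs t; murn needs nothing (atomic); neither fits.
yold : (e → (e → t)) — clud needs t; yold needs e; neither fits.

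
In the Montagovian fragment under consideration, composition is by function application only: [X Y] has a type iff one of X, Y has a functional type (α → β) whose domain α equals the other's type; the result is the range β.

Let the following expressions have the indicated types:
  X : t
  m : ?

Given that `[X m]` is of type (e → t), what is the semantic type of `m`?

(t → (e → t))

For [X m] to have type (e → t) with X of type t, m must be the function: m : (t → (e → t)).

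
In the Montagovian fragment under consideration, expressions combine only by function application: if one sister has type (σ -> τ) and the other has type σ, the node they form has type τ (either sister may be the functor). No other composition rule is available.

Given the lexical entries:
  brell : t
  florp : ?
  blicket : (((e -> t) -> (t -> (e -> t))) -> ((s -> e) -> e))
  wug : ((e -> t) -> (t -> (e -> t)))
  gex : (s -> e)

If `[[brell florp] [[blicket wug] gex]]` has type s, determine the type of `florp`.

(t -> (e -> s))

[[brell florp] [[blicket wug] gex]] is required to be s. [[blicket wug] gex] : e cannot yield s as functor, so [brell florp] : (e -> s).
[brell florp] is required to be (e -> s). brell : t cannot yield (e -> s) as functor, so florp : (t -> (e -> s)).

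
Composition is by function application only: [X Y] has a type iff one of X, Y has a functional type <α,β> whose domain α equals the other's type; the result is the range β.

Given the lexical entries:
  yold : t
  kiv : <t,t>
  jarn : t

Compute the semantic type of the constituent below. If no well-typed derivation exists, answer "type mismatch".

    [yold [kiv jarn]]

type mismatch

[kiv jarn]: functor kiv : <t,t>, argument jarn : t; result t.
[yold [kiv jarn]]: t with t — neither is a function whose domain matches the other; composition fails here.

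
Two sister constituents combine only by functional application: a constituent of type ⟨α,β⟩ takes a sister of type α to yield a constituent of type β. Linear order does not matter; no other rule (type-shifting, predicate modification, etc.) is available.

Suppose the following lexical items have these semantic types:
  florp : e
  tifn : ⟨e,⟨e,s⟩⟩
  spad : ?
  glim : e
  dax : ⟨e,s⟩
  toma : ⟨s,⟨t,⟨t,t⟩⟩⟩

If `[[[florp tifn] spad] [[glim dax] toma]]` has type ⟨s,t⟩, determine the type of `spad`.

For [[[florp tifn] spad] [[glim dax] toma]] to have type ⟨s,t⟩ with [[glim dax] toma] of type ⟨t,⟨t,t⟩⟩, [[florp tifn] spad] must be the function: [[florp tifn] spad] : ⟨⟨t,⟨t,t⟩⟩,⟨s,t⟩⟩.
For [[florp tifn] spad] to have type ⟨⟨t,⟨t,t⟩⟩,⟨s,t⟩⟩ with [florp tifn] of type ⟨e,s⟩, spad must be the function: spad : ⟨⟨e,s⟩,⟨⟨t,⟨t,t⟩⟩,⟨s,t⟩⟩⟩.

⟨⟨e,s⟩,⟨⟨t,⟨t,t⟩⟩,⟨s,t⟩⟩⟩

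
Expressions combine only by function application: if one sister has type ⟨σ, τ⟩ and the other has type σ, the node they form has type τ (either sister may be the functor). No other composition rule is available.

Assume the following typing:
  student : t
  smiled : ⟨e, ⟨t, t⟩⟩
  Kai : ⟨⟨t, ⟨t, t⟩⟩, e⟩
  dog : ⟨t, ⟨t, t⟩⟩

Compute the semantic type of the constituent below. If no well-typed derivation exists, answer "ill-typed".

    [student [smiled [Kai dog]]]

[Kai dog]: ⟨⟨t, ⟨t, t⟩⟩, e⟩ applied to ⟨t, ⟨t, t⟩⟩ yields e.
[smiled [Kai dog]]: ⟨e, ⟨t, t⟩⟩ applied to e yields ⟨t, t⟩.
[student [smiled [Kai dog]]]: ⟨t, t⟩ applied to t yields t.

t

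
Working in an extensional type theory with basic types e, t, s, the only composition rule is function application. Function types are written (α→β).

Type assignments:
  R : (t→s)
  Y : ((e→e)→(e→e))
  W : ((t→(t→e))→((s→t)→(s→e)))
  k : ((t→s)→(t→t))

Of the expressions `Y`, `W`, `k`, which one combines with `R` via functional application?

k

Y : ((e→e)→(e→e)) — R needs t; Y needs (e→e); neither fits.
W : ((t→(t→e))→((s→t)→(s→e))) — R needs t; W needs (t→(t→e)); neither fits.
k — combines: k : ((t→s)→(t→t)) takes R : (t→s) as argument, giving (t→t).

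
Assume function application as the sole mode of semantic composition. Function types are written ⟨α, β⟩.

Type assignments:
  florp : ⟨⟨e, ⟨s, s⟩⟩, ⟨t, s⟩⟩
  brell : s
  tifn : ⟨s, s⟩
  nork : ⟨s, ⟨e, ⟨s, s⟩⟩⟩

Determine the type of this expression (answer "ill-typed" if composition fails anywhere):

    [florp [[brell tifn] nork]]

⟨t, s⟩

At [brell tifn], tifn : ⟨s, s⟩ takes brell : s, giving s.
At [[brell tifn] nork], nork : ⟨s, ⟨e, ⟨s, s⟩⟩⟩ takes [brell tifn] : s, giving ⟨e, ⟨s, s⟩⟩.
At [florp [[brell tifn] nork]], florp : ⟨⟨e, ⟨s, s⟩⟩, ⟨t, s⟩⟩ takes [[brell tifn] nork] : ⟨e, ⟨s, s⟩⟩, giving ⟨t, s⟩.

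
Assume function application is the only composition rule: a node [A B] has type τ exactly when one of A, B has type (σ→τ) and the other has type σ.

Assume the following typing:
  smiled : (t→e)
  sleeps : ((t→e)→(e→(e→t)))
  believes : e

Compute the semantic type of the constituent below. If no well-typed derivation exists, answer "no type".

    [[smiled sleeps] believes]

[smiled sleeps]: sleeps is ((t→e)→(e→(e→t))), smiled is (t→e); result (e→(e→t)).
[[smiled sleeps] believes]: [smiled sleeps] is (e→(e→t)), believes is e; result (e→t).

(e→t)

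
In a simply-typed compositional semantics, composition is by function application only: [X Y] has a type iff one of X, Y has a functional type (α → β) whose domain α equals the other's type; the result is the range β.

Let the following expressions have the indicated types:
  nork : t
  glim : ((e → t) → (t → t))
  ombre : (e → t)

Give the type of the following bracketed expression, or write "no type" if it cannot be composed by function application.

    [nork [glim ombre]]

At [glim ombre], glim : ((e → t) → (t → t)) takes ombre : (e → t), giving (t → t).
At [nork [glim ombre]], [glim ombre] : (t → t) takes nork : t, giving t.

t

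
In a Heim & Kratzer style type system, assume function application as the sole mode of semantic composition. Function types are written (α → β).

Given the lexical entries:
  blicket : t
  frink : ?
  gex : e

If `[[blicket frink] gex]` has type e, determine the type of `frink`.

At [[blicket frink] gex] (required: e): gex is e, which is not a function with range e; hence [blicket frink] is the functor — type (e → e).
At [blicket frink] (required: (e → e)): blicket is t, which is not a function with range (e → e); hence frink is the functor — type (t → (e → e)).

(t → (e → e))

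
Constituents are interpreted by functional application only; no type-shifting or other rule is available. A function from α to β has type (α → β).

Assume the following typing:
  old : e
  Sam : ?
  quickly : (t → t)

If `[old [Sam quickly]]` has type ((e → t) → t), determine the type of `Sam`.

((t → t) → (e → ((e → t) → t)))

For [old [Sam quickly]] to have type ((e → t) → t) with old of type e, [Sam quickly] must be the function: [Sam quickly] : (e → ((e → t) → t)).
For [Sam quickly] to have type (e → ((e → t) → t)) with quickly of type (t → t), Sam must be the function: Sam : ((t → t) → (e → ((e → t) → t))).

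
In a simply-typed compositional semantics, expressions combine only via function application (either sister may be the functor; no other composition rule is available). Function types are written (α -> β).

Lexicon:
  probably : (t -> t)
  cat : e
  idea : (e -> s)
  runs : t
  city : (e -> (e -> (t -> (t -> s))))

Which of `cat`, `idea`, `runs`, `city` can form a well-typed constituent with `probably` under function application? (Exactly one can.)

runs

cat : e — neither side's domain matches the other.
idea : (e -> s) — neither side's domain matches the other.
runs — combines: probably : (t -> t) takes runs : t as argument, giving t.
city : (e -> (e -> (t -> (t -> s)))) — neither side's domain matches the other.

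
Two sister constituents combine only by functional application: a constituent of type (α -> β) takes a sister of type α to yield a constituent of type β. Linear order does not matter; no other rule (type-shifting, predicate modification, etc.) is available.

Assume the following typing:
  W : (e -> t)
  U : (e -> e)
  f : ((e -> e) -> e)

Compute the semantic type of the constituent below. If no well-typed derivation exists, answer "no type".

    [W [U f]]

t

At [U f], f : ((e -> e) -> e) takes U : (e -> e), giving e.
At [W [U f]], W : (e -> t) takes [U f] : e, giving t.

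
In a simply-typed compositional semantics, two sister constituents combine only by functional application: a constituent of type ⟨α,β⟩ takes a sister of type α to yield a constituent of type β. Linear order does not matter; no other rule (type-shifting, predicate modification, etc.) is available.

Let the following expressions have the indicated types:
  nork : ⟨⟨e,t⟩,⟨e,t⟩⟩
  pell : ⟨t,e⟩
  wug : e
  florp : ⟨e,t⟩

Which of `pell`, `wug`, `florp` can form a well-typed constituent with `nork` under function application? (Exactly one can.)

florp

pell : ⟨t,e⟩ — nork needs ⟨e,t⟩; pell needs t; neither fits.
wug : e — nork needs ⟨e,t⟩; wug needs nothing (atomic); neither fits.
florp — combines: nork : ⟨⟨e,t⟩,⟨e,t⟩⟩ takes florp : ⟨e,t⟩ as argument, giving ⟨e,t⟩.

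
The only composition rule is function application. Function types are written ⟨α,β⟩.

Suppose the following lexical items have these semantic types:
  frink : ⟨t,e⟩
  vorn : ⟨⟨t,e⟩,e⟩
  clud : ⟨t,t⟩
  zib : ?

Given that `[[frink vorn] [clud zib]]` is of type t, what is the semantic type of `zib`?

⟨⟨t,t⟩,⟨e,t⟩⟩

[[frink vorn] [clud zib]] is required to be t. [frink vorn] : e cannot yield t as functor, so [clud zib] : ⟨e,t⟩.
[clud zib] is required to be ⟨e,t⟩. clud : ⟨t,t⟩ cannot yield ⟨e,t⟩ as functor, so zib : ⟨⟨t,t⟩,⟨e,t⟩⟩.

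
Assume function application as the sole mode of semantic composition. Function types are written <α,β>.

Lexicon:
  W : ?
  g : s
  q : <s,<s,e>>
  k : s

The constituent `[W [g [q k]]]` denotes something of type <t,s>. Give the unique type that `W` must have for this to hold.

[W [g [q k]]] is required to be <t,s>. [g [q k]] : e cannot yield <t,s> as functor, so W : <e,<t,s>>.

<e,<t,s>>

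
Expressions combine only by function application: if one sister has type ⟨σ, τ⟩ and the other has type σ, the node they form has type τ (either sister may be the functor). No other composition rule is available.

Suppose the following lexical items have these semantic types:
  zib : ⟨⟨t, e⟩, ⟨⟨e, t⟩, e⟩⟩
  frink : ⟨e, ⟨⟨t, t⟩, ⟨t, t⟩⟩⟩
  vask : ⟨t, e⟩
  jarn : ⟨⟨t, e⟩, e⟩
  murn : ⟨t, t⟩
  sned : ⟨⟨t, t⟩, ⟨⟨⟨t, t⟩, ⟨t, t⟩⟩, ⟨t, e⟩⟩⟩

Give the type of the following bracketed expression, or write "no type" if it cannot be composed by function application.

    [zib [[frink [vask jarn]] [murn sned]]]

[vask jarn] — jarn of type ⟨⟨t, e⟩, e⟩ combines with vask of type ⟨t, e⟩: type e.
[frink [vask jarn]] — frink of type ⟨e, ⟨⟨t, t⟩, ⟨t, t⟩⟩⟩ combines with [vask jarn] of type e: type ⟨⟨t, t⟩, ⟨t, t⟩⟩.
[murn sned] — sned of type ⟨⟨t, t⟩, ⟨⟨⟨t, t⟩, ⟨t, t⟩⟩, ⟨t, e⟩⟩⟩ combines with murn of type ⟨t, t⟩: type ⟨⟨⟨t, t⟩, ⟨t, t⟩⟩, ⟨t, e⟩⟩.
[[frink [vask jarn]] [murn sned]] — [murn sned] of type ⟨⟨⟨t, t⟩, ⟨t, t⟩⟩, ⟨t, e⟩⟩ combines with [frink [vask jarn]] of type ⟨⟨t, t⟩, ⟨t, t⟩⟩: type ⟨t, e⟩.
[zib [[frink [vask jarn]] [murn sned]]] — zib of type ⟨⟨t, e⟩, ⟨⟨e, t⟩, e⟩⟩ combines with [[frink [vask jarn]] [murn sned]] of type ⟨t, e⟩: type ⟨⟨e, t⟩, e⟩.

⟨⟨e, t⟩, e⟩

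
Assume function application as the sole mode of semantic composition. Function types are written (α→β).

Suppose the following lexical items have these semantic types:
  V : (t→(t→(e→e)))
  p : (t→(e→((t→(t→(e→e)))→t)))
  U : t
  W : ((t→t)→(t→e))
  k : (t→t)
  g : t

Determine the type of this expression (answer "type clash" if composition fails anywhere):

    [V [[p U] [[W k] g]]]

t

[p U] — p of type (t→(e→((t→(t→(e→e)))→t))) combines with U of type t: type (e→((t→(t→(e→e)))→t)).
[W k] — W of type ((t→t)→(t→e)) combines with k of type (t→t): type (t→e).
[[W k] g] — [W k] of type (t→e) combines with g of type t: type e.
[[p U] [[W k] g]] — [p U] of type (e→((t→(t→(e→e)))→t)) combines with [[W k] g] of type e: type ((t→(t→(e→e)))→t).
[V [[p U] [[W k] g]]] — [[p U] [[W k] g]] of type ((t→(t→(e→e)))→t) combines with V of type (t→(t→(e→e))): type t.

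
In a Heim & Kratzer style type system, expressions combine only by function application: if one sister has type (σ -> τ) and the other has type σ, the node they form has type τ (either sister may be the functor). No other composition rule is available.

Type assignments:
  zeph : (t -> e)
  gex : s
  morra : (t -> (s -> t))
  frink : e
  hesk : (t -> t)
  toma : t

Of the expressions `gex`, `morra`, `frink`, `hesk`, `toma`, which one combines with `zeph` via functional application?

gex : s — neither side's domain matches the other.
morra : (t -> (s -> t)) — neither side's domain matches the other.
frink : e — neither side's domain matches the other.
hesk : (t -> t) — neither side's domain matches the other.
toma — combines: zeph : (t -> e) takes toma : t as argument, giving e.

toma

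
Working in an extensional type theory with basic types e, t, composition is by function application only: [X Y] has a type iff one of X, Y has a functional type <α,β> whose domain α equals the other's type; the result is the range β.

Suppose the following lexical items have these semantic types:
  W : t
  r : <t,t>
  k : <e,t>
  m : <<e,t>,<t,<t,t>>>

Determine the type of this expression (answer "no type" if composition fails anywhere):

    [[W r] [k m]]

[W r]: functor r : <t,t>, argument W : t; result t.
[k m]: functor m : <<e,t>,<t,<t,t>>>, argument k : <e,t>; result <t,<t,t>>.
[[W r] [k m]]: functor [k m] : <t,<t,t>>, argument [W r] : t; result <t,t>.

<t,t>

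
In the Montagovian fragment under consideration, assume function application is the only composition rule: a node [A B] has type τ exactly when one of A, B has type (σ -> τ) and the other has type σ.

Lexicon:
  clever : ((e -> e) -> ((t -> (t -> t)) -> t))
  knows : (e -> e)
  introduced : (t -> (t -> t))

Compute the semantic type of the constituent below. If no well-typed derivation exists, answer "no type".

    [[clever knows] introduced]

t

[clever knows]: functor clever : ((e -> e) -> ((t -> (t -> t)) -> t)), argument knows : (e -> e); result ((t -> (t -> t)) -> t).
[[clever knows] introduced]: functor [clever knows] : ((t -> (t -> t)) -> t), argument introduced : (t -> (t -> t)); result t.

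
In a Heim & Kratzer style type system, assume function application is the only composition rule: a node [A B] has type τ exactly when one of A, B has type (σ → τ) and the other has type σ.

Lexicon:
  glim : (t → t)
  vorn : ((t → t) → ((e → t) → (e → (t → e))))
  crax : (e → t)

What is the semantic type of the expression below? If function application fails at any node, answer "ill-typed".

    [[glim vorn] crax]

[glim vorn] — vorn of type ((t → t) → ((e → t) → (e → (t → e)))) combines with glim of type (t → t): type ((e → t) → (e → (t → e))).
[[glim vorn] crax] — [glim vorn] of type ((e → t) → (e → (t → e))) combines with crax of type (e → t): type (e → (t → e)).

(e → (t → e))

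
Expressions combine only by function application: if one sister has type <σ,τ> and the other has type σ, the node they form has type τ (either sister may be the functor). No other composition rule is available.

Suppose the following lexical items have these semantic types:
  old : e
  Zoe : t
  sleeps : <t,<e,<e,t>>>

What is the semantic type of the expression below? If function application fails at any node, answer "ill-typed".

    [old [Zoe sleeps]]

[Zoe sleeps] — sleeps of type <t,<e,<e,t>>> combines with Zoe of type t: type <e,<e,t>>.
[old [Zoe sleeps]] — [Zoe sleeps] of type <e,<e,t>> combines with old of type e: type <e,t>.

<e,t>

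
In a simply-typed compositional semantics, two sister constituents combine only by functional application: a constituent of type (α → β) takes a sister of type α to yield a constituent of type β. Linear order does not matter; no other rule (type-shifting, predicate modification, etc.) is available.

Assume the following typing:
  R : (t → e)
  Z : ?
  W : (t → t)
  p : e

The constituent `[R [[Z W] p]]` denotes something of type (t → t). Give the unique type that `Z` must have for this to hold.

((t → t) → (e → ((t → e) → (t → t))))

[R [[Z W] p]] must have type (t → t). The sister R has type (t → e); that is not a function onto (t → t), so [[Z W] p] must be the functor, of type ((t → e) → (t → t)).
[[Z W] p] must have type ((t → e) → (t → t)). The sister p has type e; that is not a function onto ((t → e) → (t → t)), so [Z W] must be the functor, of type (e → ((t → e) → (t → t))).
[Z W] must have type (e → ((t → e) → (t → t))). The sister W has type (t → t); that is not a function onto (e → ((t → e) → (t → t))), so Z must be the functor, of type ((t → t) → (e → ((t → e) → (t → t)))).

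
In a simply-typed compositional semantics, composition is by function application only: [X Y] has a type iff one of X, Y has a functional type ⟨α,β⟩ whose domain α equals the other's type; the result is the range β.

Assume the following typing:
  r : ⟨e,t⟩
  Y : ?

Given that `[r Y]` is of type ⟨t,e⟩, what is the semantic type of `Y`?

⟨⟨e,t⟩,⟨t,e⟩⟩

[r Y] is required to be ⟨t,e⟩. r : ⟨e,t⟩ cannot yield ⟨t,e⟩ as functor, so Y : ⟨⟨e,t⟩,⟨t,e⟩⟩.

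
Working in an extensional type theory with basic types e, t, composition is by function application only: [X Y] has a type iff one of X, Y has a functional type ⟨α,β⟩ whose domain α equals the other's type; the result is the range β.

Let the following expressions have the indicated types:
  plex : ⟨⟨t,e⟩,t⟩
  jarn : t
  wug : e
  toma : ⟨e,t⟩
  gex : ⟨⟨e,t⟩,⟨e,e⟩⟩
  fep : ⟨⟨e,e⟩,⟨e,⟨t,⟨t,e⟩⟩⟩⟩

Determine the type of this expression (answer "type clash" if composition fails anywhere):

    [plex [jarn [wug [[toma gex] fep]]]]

[toma gex] — gex of type ⟨⟨e,t⟩,⟨e,e⟩⟩ combines with toma of type ⟨e,t⟩: type ⟨e,e⟩.
[[toma gex] fep] — fep of type ⟨⟨e,e⟩,⟨e,⟨t,⟨t,e⟩⟩⟩⟩ combines with [toma gex] of type ⟨e,e⟩: type ⟨e,⟨t,⟨t,e⟩⟩⟩.
[wug [[toma gex] fep]] — [[toma gex] fep] of type ⟨e,⟨t,⟨t,e⟩⟩⟩ combines with wug of type e: type ⟨t,⟨t,e⟩⟩.
[jarn [wug [[toma gex] fep]]] — [wug [[toma gex] fep]] of type ⟨t,⟨t,e⟩⟩ combines with jarn of type t: type ⟨t,e⟩.
[plex [jarn [wug [[toma gex] fep]]]] — plex of type ⟨⟨t,e⟩,t⟩ combines with [jarn [wug [[toma gex] fep]]] of type ⟨t,e⟩: type t.

t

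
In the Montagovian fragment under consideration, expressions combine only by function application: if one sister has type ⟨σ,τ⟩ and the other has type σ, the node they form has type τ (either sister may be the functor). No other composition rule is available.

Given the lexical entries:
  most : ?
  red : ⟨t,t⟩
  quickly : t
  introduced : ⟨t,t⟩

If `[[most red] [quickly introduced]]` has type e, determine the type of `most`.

⟨⟨t,t⟩,⟨t,e⟩⟩

[[most red] [quickly introduced]] must have type e. The sister [quickly introduced] has type t; that is not a function onto e, so [most red] must be the functor, of type ⟨t,e⟩.
[most red] must have type ⟨t,e⟩. The sister red has type ⟨t,t⟩; that is not a function onto ⟨t,e⟩, so most must be the functor, of type ⟨⟨t,t⟩,⟨t,e⟩⟩.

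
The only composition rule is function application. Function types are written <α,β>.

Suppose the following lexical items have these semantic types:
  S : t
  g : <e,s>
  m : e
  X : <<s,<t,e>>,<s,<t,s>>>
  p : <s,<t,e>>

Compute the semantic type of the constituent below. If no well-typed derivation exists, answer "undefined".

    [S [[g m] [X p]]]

[g m] — g of type <e,s> combines with m of type e: type s.
[X p] — X of type <<s,<t,e>>,<s,<t,s>>> combines with p of type <s,<t,e>>: type <s,<t,s>>.
[[g m] [X p]] — [X p] of type <s,<t,s>> combines with [g m] of type s: type <t,s>.
[S [[g m] [X p]]] — [[g m] [X p]] of type <t,s> combines with S of type t: type s.

s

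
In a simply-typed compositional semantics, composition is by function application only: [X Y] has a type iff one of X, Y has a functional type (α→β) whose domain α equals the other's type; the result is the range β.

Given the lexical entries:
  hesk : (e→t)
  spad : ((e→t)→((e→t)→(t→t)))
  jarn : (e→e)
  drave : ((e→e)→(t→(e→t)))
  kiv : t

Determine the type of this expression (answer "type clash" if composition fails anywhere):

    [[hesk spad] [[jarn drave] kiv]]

[hesk spad]: ((e→t)→((e→t)→(t→t))) applied to (e→t) yields ((e→t)→(t→t)).
[jarn drave]: ((e→e)→(t→(e→t))) applied to (e→e) yields (t→(e→t)).
[[jarn drave] kiv]: (t→(e→t)) applied to t yields (e→t).
[[hesk spad] [[jarn drave] kiv]]: ((e→t)→(t→t)) applied to (e→t) yields (t→t).

(t→t)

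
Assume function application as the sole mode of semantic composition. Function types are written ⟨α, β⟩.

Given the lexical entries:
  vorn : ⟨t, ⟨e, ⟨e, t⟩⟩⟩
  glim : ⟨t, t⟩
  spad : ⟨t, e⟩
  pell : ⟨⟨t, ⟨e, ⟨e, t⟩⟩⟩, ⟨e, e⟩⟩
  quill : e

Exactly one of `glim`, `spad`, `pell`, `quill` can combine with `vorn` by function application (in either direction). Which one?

glim : ⟨t, t⟩ — neither side's domain matches the other.
spad : ⟨t, e⟩ — neither side's domain matches the other.
pell — combines: pell : ⟨⟨t, ⟨e, ⟨e, t⟩⟩⟩, ⟨e, e⟩⟩ takes vorn : ⟨t, ⟨e, ⟨e, t⟩⟩⟩ as argument, giving ⟨e, e⟩.
quill : e — neither side's domain matches the other.

pell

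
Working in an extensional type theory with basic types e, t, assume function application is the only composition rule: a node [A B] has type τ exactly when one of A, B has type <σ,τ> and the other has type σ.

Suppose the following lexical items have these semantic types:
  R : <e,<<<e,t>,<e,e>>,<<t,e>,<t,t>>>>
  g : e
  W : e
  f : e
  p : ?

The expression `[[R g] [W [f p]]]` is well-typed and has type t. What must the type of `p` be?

At [[R g] [W [f p]]] (required: t): [R g] is <<<e,t>,<e,e>>,<<t,e>,<t,t>>>, which is not a function with range t; hence [W [f p]] is the functor — type <<<<e,t>,<e,e>>,<<t,e>,<t,t>>>,t>.
At [W [f p]] (required: <<<<e,t>,<e,e>>,<<t,e>,<t,t>>>,t>): W is e, which is not a function with range <<<<e,t>,<e,e>>,<<t,e>,<t,t>>>,t>; hence [f p] is the functor — type <e,<<<<e,t>,<e,e>>,<<t,e>,<t,t>>>,t>>.
At [f p] (required: <e,<<<<e,t>,<e,e>>,<<t,e>,<t,t>>>,t>>): f is e, which is not a function with range <e,<<<<e,t>,<e,e>>,<<t,e>,<t,t>>>,t>>; hence p is the functor — type <e,<e,<<<<e,t>,<e,e>>,<<t,e>,<t,t>>>,t>>>.

<e,<e,<<<<e,t>,<e,e>>,<<t,e>,<t,t>>>,t>>>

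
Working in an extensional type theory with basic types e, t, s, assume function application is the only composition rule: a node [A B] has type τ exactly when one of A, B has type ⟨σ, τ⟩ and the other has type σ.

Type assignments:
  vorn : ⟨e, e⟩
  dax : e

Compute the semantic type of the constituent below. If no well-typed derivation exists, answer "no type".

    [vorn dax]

e

[vorn dax]: ⟨e, e⟩ applied to e yields e.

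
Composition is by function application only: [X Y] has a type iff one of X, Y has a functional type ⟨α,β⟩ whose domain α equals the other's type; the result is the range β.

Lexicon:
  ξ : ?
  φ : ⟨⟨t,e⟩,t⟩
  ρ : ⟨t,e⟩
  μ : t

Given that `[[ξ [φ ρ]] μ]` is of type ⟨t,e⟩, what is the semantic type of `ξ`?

At [[ξ [φ ρ]] μ] (required: ⟨t,e⟩): μ is t, which is not a function with range ⟨t,e⟩; hence [ξ [φ ρ]] is the functor — type ⟨t,⟨t,e⟩⟩.
At [ξ [φ ρ]] (required: ⟨t,⟨t,e⟩⟩): [φ ρ] is t, which is not a function with range ⟨t,⟨t,e⟩⟩; hence ξ is the functor — type ⟨t,⟨t,⟨t,e⟩⟩⟩.

⟨t,⟨t,⟨t,e⟩⟩⟩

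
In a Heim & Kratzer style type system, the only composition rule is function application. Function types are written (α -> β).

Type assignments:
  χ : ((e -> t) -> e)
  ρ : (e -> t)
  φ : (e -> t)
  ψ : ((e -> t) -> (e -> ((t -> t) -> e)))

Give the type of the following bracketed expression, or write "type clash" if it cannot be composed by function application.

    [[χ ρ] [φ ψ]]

At [χ ρ], χ : ((e -> t) -> e) takes ρ : (e -> t), giving e.
At [φ ψ], ψ : ((e -> t) -> (e -> ((t -> t) -> e))) takes φ : (e -> t), giving (e -> ((t -> t) -> e)).
At [[χ ρ] [φ ψ]], [φ ψ] : (e -> ((t -> t) -> e)) takes [χ ρ] : e, giving ((t -> t) -> e).

((t -> t) -> e)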